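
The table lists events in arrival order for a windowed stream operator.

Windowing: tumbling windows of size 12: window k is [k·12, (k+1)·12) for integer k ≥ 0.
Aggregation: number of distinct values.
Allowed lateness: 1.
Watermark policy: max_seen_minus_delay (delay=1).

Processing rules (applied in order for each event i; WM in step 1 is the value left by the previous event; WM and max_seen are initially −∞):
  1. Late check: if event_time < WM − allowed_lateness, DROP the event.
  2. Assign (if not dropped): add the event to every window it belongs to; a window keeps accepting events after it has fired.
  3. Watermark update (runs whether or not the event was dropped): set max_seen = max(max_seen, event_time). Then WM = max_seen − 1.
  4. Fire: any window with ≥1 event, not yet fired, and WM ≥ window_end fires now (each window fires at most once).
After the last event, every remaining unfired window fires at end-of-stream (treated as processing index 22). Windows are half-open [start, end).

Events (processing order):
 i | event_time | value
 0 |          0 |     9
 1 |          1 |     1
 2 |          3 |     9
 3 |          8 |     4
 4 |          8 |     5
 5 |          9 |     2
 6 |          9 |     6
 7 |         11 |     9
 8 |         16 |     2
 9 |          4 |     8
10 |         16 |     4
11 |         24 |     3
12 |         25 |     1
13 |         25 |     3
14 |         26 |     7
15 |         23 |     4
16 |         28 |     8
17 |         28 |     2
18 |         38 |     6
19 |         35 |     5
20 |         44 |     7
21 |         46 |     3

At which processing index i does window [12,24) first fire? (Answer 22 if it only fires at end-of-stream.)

i=0 t=0 v=9: → [0,12); WM=-1
i=1 t=1 v=1: → [0,12); WM=0
i=2 t=3 v=9: → [0,12); WM=2
i=3 t=8 v=4: → [0,12); WM=7
i=4 t=8 v=5: → [0,12); WM=7
i=5 t=9 v=2: → [0,12); WM=8
i=6 t=9 v=6: → [0,12); WM=8
i=7 t=11 v=9: → [0,12); WM=10
i=8 t=16 v=2: → [12,24); WM=15; [0,12) fires=6
i=9 t=4 v=8: DROP (t<15-1); WM=15
i=10 t=16 v=4: → [12,24); WM=15
i=11 t=24 v=3: → [24,36); WM=23
i=12 t=25 v=1: → [24,36); WM=24; [12,24) fires=2
i=13 t=25 v=3: → [24,36); WM=24
i=14 t=26 v=7: → [24,36); WM=25
i=15 t=23 v=4: DROP (t<25-1); WM=25
i=16 t=28 v=8: → [24,36); WM=27
i=17 t=28 v=2: → [24,36); WM=27
i=18 t=38 v=6: → [36,48); WM=37; [24,36) fires=5
i=19 t=35 v=5: DROP (t<37-1); WM=37
i=20 t=44 v=7: → [36,48); WM=43
i=21 t=46 v=3: → [36,48); WM=45

12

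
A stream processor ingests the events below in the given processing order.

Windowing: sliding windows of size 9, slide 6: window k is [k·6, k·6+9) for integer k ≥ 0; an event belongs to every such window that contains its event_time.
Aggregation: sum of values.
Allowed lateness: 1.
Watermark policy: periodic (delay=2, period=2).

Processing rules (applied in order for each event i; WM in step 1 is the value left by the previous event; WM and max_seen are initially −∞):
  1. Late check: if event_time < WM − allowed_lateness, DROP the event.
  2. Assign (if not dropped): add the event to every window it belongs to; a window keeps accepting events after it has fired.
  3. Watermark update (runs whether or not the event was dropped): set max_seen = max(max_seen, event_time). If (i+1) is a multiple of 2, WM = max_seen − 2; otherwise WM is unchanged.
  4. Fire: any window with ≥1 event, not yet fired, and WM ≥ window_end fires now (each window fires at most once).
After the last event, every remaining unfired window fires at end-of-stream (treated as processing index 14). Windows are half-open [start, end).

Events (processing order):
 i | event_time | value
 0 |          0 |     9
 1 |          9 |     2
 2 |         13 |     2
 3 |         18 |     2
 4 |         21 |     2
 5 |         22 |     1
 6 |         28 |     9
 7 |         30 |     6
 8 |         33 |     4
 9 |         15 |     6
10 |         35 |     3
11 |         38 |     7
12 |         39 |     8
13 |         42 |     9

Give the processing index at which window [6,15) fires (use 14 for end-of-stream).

i=0 t=0 v=9: → [0,9); WM=−∞
i=1 t=9 v=2: → [6,15); WM=7
i=2 t=13 v=2: → [12,21),[6,15); WM=7
i=3 t=18 v=2: → [18,27),[12,21); WM=16; [0,9) fires=9 [6,15) fires=4
i=4 t=21 v=2: → [18,27); WM=16
i=5 t=22 v=1: → [18,27); WM=20
i=6 t=28 v=9: → [24,33); WM=20
i=7 t=30 v=6: → [30,39),[24,33); WM=28; [12,21) fires=4 [18,27) fires=5
i=8 t=33 v=4: → [30,39); WM=28
i=9 t=15 v=6: DROP (t<28-1); WM=31
i=10 t=35 v=3: → [30,39); WM=31
i=11 t=38 v=7: → [36,45),[30,39); WM=36; [24,33) fires=15
i=12 t=39 v=8: → [36,45); WM=36
i=13 t=42 v=9: → [42,51),[36,45); WM=40; [30,39) fires=20

3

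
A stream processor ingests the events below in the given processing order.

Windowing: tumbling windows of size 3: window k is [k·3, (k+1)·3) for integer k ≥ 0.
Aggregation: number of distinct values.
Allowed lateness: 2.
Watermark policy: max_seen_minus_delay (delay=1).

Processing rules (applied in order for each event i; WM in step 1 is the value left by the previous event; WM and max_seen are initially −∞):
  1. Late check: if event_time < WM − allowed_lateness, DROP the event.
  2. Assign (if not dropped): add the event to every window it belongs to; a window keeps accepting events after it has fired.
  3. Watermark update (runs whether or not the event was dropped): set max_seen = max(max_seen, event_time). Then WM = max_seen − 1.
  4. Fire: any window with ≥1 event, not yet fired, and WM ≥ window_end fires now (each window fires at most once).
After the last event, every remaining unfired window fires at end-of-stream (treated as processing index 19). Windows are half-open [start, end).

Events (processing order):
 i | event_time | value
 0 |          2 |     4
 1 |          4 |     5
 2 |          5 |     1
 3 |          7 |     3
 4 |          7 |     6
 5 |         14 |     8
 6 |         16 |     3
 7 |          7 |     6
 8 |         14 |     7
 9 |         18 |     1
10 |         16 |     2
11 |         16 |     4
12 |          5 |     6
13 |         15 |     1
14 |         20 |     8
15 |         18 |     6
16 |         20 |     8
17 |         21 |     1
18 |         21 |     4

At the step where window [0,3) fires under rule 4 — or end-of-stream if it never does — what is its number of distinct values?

i=0 t=2 v=4: → [0,3); WM=1
i=1 t=4 v=5: → [3,6); WM=3; [0,3) fires=1
i=2 t=5 v=1: → [3,6); WM=4
i=3 t=7 v=3: → [6,9); WM=6; [3,6) fires=2
i=4 t=7 v=6: → [6,9); WM=6
i=5 t=14 v=8: → [12,15); WM=13; [6,9) fires=2
i=6 t=16 v=3: → [15,18); WM=15; [12,15) fires=1
i=7 t=7 v=6: DROP (t<15-2); WM=15
i=8 t=14 v=7: → [12,15); WM=15
i=9 t=18 v=1: → [18,21); WM=17
i=10 t=16 v=2: → [15,18); WM=17
i=11 t=16 v=4: → [15,18); WM=17
i=12 t=5 v=6: DROP (t<17-2); WM=17
i=13 t=15 v=1: → [15,18); WM=17
i=14 t=20 v=8: → [18,21); WM=19; [15,18) fires=4
i=15 t=18 v=6: → [18,21); WM=19
i=16 t=20 v=8: → [18,21); WM=19
i=17 t=21 v=1: → [21,24); WM=20
i=18 t=21 v=4: → [21,24); WM=20

1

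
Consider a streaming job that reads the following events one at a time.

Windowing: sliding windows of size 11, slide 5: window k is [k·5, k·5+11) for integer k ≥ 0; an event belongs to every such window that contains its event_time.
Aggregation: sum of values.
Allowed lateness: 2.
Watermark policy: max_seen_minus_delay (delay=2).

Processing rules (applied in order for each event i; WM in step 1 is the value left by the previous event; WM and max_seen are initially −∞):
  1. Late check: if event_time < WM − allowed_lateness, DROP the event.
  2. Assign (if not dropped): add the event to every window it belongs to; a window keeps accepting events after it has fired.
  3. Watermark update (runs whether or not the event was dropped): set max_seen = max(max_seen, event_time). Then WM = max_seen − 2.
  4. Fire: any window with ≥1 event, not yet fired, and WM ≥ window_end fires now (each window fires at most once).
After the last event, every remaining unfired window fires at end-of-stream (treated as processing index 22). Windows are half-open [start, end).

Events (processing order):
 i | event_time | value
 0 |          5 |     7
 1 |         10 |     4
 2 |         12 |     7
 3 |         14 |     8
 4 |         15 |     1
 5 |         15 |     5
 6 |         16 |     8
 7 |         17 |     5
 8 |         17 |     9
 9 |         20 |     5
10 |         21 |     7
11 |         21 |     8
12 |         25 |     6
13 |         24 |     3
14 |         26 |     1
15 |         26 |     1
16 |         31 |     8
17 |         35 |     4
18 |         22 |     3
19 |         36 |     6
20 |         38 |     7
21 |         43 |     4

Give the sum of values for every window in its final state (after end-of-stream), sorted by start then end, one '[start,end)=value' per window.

[0,11)=11 [5,16)=32 [10,21)=52 [15,26)=57 [20,31)=31 [25,36)=20 [30,41)=25 [35,46)=21 [40,51)=4

i=0 t=5 v=7: → [5,16),[0,11); WM=3
i=1 t=10 v=4: → [10,21),[5,16),[0,11); WM=8
i=2 t=12 v=7: → [10,21),[5,16); WM=10
i=3 t=14 v=8: → [10,21),[5,16); WM=12; [0,11) fires=11
i=4 t=15 v=1: → [15,26),[10,21),[5,16); WM=13
i=5 t=15 v=5: → [15,26),[10,21),[5,16); WM=13
i=6 t=16 v=8: → [15,26),[10,21); WM=14
i=7 t=17 v=5: → [15,26),[10,21); WM=15
i=8 t=17 v=9: → [15,26),[10,21); WM=15
i=9 t=20 v=5: → [20,31),[15,26),[10,21); WM=18; [5,16) fires=32
i=10 t=21 v=7: → [20,31),[15,26); WM=19
i=11 t=21 v=8: → [20,31),[15,26); WM=19
i=12 t=25 v=6: → [25,36),[20,31),[15,26); WM=23; [10,21) fires=52
i=13 t=24 v=3: → [20,31),[15,26); WM=23
i=14 t=26 v=1: → [25,36),[20,31); WM=24
i=15 t=26 v=1: → [25,36),[20,31); WM=24
i=16 t=31 v=8: → [30,41),[25,36); WM=29; [15,26) fires=57
i=17 t=35 v=4: → [35,46),[30,41),[25,36); WM=33; [20,31) fires=31
i=18 t=22 v=3: DROP (t<33-2); WM=33
i=19 t=36 v=6: → [35,46),[30,41); WM=34
i=20 t=38 v=7: → [35,46),[30,41); WM=36; [25,36) fires=20
i=21 t=43 v=4: → [40,51),[35,46); WM=41; [30,41) fires=25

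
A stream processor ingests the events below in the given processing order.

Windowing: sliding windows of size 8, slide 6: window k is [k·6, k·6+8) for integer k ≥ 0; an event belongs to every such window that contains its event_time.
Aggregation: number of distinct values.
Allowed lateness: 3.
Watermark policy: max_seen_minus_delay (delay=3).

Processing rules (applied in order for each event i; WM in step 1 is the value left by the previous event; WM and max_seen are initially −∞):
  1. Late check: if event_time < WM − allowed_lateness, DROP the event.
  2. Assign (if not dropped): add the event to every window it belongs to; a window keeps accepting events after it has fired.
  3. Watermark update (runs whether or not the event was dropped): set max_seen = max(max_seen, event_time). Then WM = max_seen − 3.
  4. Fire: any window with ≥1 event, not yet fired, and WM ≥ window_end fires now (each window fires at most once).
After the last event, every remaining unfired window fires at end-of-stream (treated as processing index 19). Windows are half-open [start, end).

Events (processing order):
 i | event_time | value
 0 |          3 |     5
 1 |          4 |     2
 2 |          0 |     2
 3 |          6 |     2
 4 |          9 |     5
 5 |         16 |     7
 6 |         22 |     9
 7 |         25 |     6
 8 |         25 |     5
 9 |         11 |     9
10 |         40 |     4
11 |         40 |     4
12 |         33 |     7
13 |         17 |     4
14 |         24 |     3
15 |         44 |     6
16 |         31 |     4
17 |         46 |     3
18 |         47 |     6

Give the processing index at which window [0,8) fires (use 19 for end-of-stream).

5

i=0 t=3 v=5: → [0,8); WM=0
i=1 t=4 v=2: → [0,8); WM=1
i=2 t=0 v=2: → [0,8); WM=1
i=3 t=6 v=2: → [6,14),[0,8); WM=3
i=4 t=9 v=5: → [6,14); WM=6
i=5 t=16 v=7: → [12,20); WM=13; [0,8) fires=2
i=6 t=22 v=9: → [18,26); WM=19; [6,14) fires=2
i=7 t=25 v=6: → [24,32),[18,26); WM=22; [12,20) fires=1
i=8 t=25 v=5: → [24,32),[18,26); WM=22
i=9 t=11 v=9: DROP (t<22-3); WM=22
i=10 t=40 v=4: → [36,44); WM=37; [18,26) fires=3 [24,32) fires=2
i=11 t=40 v=4: → [36,44); WM=37
i=12 t=33 v=7: DROP (t<37-3); WM=37
i=13 t=17 v=4: DROP (t<37-3); WM=37
i=14 t=24 v=3: DROP (t<37-3); WM=37
i=15 t=44 v=6: → [42,50); WM=41
i=16 t=31 v=4: DROP (t<41-3); WM=41
i=17 t=46 v=3: → [42,50); WM=43
i=18 t=47 v=6: → [42,50); WM=44; [36,44) fires=1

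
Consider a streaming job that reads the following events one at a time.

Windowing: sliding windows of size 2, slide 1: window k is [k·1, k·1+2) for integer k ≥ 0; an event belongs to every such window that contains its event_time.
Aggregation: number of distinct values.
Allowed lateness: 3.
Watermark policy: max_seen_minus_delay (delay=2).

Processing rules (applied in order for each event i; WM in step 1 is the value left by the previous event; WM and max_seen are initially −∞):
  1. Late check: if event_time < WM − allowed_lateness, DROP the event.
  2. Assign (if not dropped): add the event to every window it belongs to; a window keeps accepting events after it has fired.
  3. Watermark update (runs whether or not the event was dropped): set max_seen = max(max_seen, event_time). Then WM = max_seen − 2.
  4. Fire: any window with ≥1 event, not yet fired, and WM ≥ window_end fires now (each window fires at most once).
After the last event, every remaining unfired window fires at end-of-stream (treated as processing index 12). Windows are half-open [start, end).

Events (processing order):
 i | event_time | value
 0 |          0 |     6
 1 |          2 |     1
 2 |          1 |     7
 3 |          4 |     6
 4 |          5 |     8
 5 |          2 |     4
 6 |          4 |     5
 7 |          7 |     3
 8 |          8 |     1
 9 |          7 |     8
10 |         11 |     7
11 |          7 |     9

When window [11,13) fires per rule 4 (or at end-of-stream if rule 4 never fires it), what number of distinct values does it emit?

1

i=0 t=0 v=6: → [0,2); WM=-2
i=1 t=2 v=1: → [2,4),[1,3); WM=0
i=2 t=1 v=7: → [1,3),[0,2); WM=0
i=3 t=4 v=6: → [4,6),[3,5); WM=2; [0,2) fires=2
i=4 t=5 v=8: → [5,7),[4,6); WM=3; [1,3) fires=2
i=5 t=2 v=4: → [2,4),[1,3); WM=3
i=6 t=4 v=5: → [4,6),[3,5); WM=3
i=7 t=7 v=3: → [7,9),[6,8); WM=5; [2,4) fires=2 [3,5) fires=2
i=8 t=8 v=1: → [8,10),[7,9); WM=6; [4,6) fires=3
i=9 t=7 v=8: → [7,9),[6,8); WM=6
i=10 t=11 v=7: → [11,13),[10,12); WM=9; [5,7) fires=1 [6,8) fires=2 [7,9) fires=3
i=11 t=7 v=9: → [7,9),[6,8); WM=9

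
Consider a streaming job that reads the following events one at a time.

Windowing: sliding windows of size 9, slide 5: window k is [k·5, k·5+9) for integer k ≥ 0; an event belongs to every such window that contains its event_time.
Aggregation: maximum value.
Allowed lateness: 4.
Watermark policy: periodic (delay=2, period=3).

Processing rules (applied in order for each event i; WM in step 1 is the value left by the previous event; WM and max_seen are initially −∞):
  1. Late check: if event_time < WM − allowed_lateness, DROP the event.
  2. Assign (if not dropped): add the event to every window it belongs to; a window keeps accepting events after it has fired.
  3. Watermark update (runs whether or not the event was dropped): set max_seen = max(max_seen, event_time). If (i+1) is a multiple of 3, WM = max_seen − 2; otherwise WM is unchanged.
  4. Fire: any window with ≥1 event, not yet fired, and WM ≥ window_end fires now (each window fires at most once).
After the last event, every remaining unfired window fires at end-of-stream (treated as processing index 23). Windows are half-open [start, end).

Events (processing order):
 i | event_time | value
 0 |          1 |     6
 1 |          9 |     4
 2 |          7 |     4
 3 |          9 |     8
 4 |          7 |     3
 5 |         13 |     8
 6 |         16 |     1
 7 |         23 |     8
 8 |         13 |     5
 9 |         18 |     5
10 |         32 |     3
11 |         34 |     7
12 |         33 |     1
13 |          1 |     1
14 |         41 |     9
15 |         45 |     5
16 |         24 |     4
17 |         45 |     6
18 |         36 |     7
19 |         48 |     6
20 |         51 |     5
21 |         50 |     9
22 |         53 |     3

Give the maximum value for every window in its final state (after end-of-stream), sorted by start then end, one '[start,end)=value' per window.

[0,9)=6 [5,14)=8 [10,19)=8 [15,24)=8 [20,29)=8 [25,34)=3 [30,39)=7 [35,44)=9 [40,49)=9 [45,54)=9 [50,59)=9

i=0 t=1 v=6: → [0,9); WM=−∞
i=1 t=9 v=4: → [5,14); WM=−∞
i=2 t=7 v=4: → [5,14),[0,9); WM=7
i=3 t=9 v=8: → [5,14); WM=7
i=4 t=7 v=3: → [5,14),[0,9); WM=7
i=5 t=13 v=8: → [10,19),[5,14); WM=11; [0,9) fires=6
i=6 t=16 v=1: → [15,24),[10,19); WM=11
i=7 t=23 v=8: → [20,29),[15,24); WM=11
i=8 t=13 v=5: → [10,19),[5,14); WM=21; [5,14) fires=8 [10,19) fires=8
i=9 t=18 v=5: → [15,24),[10,19); WM=21
i=10 t=32 v=3: → [30,39),[25,34); WM=21
i=11 t=34 v=7: → [30,39); WM=32; [15,24) fires=8 [20,29) fires=8
i=12 t=33 v=1: → [30,39),[25,34); WM=32
i=13 t=1 v=1: DROP (t<32-4); WM=32
i=14 t=41 v=9: → [40,49),[35,44); WM=39; [25,34) fires=3 [30,39) fires=7
i=15 t=45 v=5: → [45,54),[40,49); WM=39
i=16 t=24 v=4: DROP (t<39-4); WM=39
i=17 t=45 v=6: → [45,54),[40,49); WM=43
i=18 t=36 v=7: DROP (t<43-4); WM=43
i=19 t=48 v=6: → [45,54),[40,49); WM=43
i=20 t=51 v=5: → [50,59),[45,54); WM=49; [35,44) fires=9 [40,49) fires=9
i=21 t=50 v=9: → [50,59),[45,54); WM=49
i=22 t=53 v=3: → [50,59),[45,54); WM=49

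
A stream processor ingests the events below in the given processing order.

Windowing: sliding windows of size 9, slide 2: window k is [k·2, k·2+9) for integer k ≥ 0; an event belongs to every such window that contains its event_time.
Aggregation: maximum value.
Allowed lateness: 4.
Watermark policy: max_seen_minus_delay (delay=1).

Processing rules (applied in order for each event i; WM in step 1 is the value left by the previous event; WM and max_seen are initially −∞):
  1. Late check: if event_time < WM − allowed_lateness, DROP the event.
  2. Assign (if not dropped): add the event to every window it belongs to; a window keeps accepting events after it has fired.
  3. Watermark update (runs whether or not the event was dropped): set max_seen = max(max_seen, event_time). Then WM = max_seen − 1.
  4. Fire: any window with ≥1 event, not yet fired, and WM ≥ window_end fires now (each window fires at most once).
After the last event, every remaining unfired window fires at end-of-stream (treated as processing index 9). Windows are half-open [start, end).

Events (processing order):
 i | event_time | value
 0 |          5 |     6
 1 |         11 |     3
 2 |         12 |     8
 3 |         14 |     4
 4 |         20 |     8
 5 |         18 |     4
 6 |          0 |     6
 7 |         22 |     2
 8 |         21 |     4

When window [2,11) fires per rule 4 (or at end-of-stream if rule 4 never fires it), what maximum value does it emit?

6

i=0 t=5 v=6: → [4,13),[2,11),[0,9); WM=4
i=1 t=11 v=3: → [10,19),[8,17),[6,15),[4,13); WM=10; [0,9) fires=6
i=2 t=12 v=8: → [12,21),[10,19),[8,17),[6,15),[4,13); WM=11; [2,11) fires=6
i=3 t=14 v=4: → [14,23),[12,21),[10,19),[8,17),[6,15); WM=13; [4,13) fires=8
i=4 t=20 v=8: → [20,29),[18,27),[16,25),[14,23),[12,21); WM=19; [6,15) fires=8 [8,17) fires=8 [10,19) fires=8
i=5 t=18 v=4: → [18,27),[16,25),[14,23),[12,21),[10,19); WM=19
i=6 t=0 v=6: DROP (t<19-4); WM=19
i=7 t=22 v=2: → [22,31),[20,29),[18,27),[16,25),[14,23); WM=21; [12,21) fires=8
i=8 t=21 v=4: → [20,29),[18,27),[16,25),[14,23); WM=21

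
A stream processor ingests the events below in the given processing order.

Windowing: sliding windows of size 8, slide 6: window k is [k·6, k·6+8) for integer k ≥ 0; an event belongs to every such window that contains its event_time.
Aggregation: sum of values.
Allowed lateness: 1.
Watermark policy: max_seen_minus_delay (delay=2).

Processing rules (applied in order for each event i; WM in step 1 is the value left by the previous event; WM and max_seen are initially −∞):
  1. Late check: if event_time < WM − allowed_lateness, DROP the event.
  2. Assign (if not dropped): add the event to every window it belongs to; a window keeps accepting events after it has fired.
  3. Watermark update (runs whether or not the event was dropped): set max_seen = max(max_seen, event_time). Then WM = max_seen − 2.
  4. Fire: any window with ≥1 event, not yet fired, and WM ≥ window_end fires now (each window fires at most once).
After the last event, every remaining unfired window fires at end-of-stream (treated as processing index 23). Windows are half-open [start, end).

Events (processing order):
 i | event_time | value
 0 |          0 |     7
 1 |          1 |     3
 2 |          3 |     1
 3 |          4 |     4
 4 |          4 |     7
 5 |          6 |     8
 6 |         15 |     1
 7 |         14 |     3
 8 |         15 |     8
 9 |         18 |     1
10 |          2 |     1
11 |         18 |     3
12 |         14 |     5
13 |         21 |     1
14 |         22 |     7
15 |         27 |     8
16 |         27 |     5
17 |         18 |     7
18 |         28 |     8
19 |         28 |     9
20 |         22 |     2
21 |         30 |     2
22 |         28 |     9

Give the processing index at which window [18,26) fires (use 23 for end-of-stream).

i=0 t=0 v=7: → [0,8); WM=-2
i=1 t=1 v=3: → [0,8); WM=-1
i=2 t=3 v=1: → [0,8); WM=1
i=3 t=4 v=4: → [0,8); WM=2
i=4 t=4 v=7: → [0,8); WM=2
i=5 t=6 v=8: → [6,14),[0,8); WM=4
i=6 t=15 v=1: → [12,20); WM=13; [0,8) fires=30
i=7 t=14 v=3: → [12,20); WM=13
i=8 t=15 v=8: → [12,20); WM=13
i=9 t=18 v=1: → [18,26),[12,20); WM=16; [6,14) fires=8
i=10 t=2 v=1: DROP (t<16-1); WM=16
i=11 t=18 v=3: → [18,26),[12,20); WM=16
i=12 t=14 v=5: DROP (t<16-1); WM=16
i=13 t=21 v=1: → [18,26); WM=19
i=14 t=22 v=7: → [18,26); WM=20; [12,20) fires=16
i=15 t=27 v=8: → [24,32); WM=25
i=16 t=27 v=5: → [24,32); WM=25
i=17 t=18 v=7: DROP (t<25-1); WM=25
i=18 t=28 v=8: → [24,32); WM=26; [18,26) fires=12
i=19 t=28 v=9: → [24,32); WM=26
i=20 t=22 v=2: DROP (t<26-1); WM=26
i=21 t=30 v=2: → [30,38),[24,32); WM=28
i=22 t=28 v=9: → [24,32); WM=28

18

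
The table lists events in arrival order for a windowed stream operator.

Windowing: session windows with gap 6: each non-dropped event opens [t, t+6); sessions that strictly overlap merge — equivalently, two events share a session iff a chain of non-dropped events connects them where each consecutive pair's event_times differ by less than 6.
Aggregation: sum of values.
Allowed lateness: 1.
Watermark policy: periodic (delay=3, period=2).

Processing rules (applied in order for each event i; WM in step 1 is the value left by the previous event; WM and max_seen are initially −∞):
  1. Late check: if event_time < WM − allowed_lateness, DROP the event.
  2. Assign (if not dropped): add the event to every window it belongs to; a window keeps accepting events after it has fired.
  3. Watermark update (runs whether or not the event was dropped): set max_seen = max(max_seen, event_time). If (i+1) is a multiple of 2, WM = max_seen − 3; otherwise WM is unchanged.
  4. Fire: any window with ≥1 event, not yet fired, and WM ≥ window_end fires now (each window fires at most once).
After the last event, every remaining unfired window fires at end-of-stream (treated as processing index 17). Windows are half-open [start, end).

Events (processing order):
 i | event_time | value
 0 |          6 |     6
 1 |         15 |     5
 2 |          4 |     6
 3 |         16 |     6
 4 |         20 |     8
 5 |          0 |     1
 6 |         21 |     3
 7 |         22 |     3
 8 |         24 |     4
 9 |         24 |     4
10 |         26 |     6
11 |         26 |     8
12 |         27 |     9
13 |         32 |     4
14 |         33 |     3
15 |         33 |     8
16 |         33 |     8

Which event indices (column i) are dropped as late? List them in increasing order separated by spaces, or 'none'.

2 5

i=0 t=6 v=6: → [6,12); WM=−∞
i=1 t=15 v=5: → [15,21); WM=12
i=2 t=4 v=6: DROP (t<12-1); WM=12
i=3 t=16 v=6: → [15,22); WM=13
i=4 t=20 v=8: → [15,26); WM=13
i=5 t=0 v=1: DROP (t<13-1); WM=17
i=6 t=21 v=3: → [15,27); WM=17
i=7 t=22 v=3: → [15,28); WM=19
i=8 t=24 v=4: → [15,30); WM=19
i=9 t=24 v=4: → [15,30); WM=21
i=10 t=26 v=6: → [15,32); WM=21
i=11 t=26 v=8: → [15,32); WM=23
i=12 t=27 v=9: → [15,33); WM=23
i=13 t=32 v=4: → [15,38); WM=29
i=14 t=33 v=3: → [15,39); WM=29
i=15 t=33 v=8: → [15,39); WM=30
i=16 t=33 v=8: → [15,39); WM=30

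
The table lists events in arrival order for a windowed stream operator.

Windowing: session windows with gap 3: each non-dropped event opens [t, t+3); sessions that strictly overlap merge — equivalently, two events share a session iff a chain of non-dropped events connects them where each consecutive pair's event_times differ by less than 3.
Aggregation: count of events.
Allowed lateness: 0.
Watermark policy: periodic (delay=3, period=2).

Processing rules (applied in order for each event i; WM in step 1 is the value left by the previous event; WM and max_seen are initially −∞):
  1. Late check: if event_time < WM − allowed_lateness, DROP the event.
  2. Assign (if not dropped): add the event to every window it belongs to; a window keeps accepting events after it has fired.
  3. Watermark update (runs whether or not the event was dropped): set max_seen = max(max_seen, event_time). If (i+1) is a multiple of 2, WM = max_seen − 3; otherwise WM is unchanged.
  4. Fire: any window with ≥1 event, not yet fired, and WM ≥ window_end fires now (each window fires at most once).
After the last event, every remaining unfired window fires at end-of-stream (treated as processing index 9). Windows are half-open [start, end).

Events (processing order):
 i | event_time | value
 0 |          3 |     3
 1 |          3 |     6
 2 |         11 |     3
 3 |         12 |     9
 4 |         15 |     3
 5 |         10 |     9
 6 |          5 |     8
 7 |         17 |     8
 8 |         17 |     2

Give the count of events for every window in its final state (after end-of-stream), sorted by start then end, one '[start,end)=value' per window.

[3,6)=2 [10,15)=3 [15,20)=3

i=0 t=3 v=3: → [3,6); WM=−∞
i=1 t=3 v=6: → [3,6); WM=0
i=2 t=11 v=3: → [11,14); WM=0
i=3 t=12 v=9: → [11,15); WM=9
i=4 t=15 v=3: → [15,18); WM=9
i=5 t=10 v=9: → [10,15); WM=12
i=6 t=5 v=8: DROP (t<12-0); WM=12
i=7 t=17 v=8: → [15,20); WM=14
i=8 t=17 v=2: → [15,20); WM=14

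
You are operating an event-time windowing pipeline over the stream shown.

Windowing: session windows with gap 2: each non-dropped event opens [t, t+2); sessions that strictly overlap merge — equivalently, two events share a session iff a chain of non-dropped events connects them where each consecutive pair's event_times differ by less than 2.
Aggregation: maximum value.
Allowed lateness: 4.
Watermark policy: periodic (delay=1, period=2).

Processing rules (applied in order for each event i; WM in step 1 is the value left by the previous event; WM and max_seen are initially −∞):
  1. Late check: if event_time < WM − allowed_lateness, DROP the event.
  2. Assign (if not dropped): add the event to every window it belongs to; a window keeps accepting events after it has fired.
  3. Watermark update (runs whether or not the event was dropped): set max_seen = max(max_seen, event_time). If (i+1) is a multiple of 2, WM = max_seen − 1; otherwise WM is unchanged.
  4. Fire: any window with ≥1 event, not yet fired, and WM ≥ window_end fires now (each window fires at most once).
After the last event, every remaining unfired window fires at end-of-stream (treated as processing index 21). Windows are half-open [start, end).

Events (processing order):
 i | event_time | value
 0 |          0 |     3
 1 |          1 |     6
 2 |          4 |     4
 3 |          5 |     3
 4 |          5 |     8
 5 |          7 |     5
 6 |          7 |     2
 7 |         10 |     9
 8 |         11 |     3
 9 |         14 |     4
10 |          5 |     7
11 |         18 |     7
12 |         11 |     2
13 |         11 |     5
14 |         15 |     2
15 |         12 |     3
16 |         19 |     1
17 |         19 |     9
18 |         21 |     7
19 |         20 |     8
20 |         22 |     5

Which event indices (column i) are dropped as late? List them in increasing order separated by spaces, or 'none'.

i=0 t=0 v=3: → [0,2); WM=−∞
i=1 t=1 v=6: → [0,3); WM=0
i=2 t=4 v=4: → [4,6); WM=0
i=3 t=5 v=3: → [4,7); WM=4
i=4 t=5 v=8: → [4,7); WM=4
i=5 t=7 v=5: → [7,9); WM=6
i=6 t=7 v=2: → [7,9); WM=6
i=7 t=10 v=9: → [10,12); WM=9
i=8 t=11 v=3: → [10,13); WM=9
i=9 t=14 v=4: → [14,16); WM=13
i=10 t=5 v=7: DROP (t<13-4); WM=13
i=11 t=18 v=7: → [18,20); WM=17
i=12 t=11 v=2: DROP (t<17-4); WM=17
i=13 t=11 v=5: DROP (t<17-4); WM=17
i=14 t=15 v=2: → [14,17); WM=17
i=15 t=12 v=3: DROP (t<17-4); WM=17
i=16 t=19 v=1: → [18,21); WM=17
i=17 t=19 v=9: → [18,21); WM=18
i=18 t=21 v=7: → [21,23); WM=18
i=19 t=20 v=8: → [18,23); WM=20
i=20 t=22 v=5: → [18,24); WM=20

10 12 13 15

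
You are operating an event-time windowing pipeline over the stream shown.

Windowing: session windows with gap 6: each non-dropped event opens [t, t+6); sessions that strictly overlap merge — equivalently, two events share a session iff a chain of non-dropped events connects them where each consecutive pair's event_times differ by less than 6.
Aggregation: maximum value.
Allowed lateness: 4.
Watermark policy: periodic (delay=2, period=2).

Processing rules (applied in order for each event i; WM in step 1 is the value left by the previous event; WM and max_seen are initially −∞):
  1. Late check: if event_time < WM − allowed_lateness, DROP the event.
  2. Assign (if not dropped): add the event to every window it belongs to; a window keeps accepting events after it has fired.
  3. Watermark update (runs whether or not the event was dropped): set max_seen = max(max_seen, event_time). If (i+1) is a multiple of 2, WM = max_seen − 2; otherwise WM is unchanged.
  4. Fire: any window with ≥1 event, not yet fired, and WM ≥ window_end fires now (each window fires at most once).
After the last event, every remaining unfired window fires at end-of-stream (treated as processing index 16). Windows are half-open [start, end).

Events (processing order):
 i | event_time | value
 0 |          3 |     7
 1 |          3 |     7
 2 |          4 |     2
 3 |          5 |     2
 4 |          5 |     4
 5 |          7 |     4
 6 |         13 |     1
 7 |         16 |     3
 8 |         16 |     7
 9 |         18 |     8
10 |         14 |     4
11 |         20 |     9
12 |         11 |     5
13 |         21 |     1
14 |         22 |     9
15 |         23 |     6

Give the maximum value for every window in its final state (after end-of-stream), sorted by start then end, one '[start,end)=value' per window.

[3,13)=7 [13,29)=9

i=0 t=3 v=7: → [3,9); WM=−∞
i=1 t=3 v=7: → [3,9); WM=1
i=2 t=4 v=2: → [3,10); WM=1
i=3 t=5 v=2: → [3,11); WM=3
i=4 t=5 v=4: → [3,11); WM=3
i=5 t=7 v=4: → [3,13); WM=5
i=6 t=13 v=1: → [13,19); WM=5
i=7 t=16 v=3: → [13,22); WM=14
i=8 t=16 v=7: → [13,22); WM=14
i=9 t=18 v=8: → [13,24); WM=16
i=10 t=14 v=4: → [13,24); WM=16
i=11 t=20 v=9: → [13,26); WM=18
i=12 t=11 v=5: DROP (t<18-4); WM=18
i=13 t=21 v=1: → [13,27); WM=19
i=14 t=22 v=9: → [13,28); WM=19
i=15 t=23 v=6: → [13,29); WM=21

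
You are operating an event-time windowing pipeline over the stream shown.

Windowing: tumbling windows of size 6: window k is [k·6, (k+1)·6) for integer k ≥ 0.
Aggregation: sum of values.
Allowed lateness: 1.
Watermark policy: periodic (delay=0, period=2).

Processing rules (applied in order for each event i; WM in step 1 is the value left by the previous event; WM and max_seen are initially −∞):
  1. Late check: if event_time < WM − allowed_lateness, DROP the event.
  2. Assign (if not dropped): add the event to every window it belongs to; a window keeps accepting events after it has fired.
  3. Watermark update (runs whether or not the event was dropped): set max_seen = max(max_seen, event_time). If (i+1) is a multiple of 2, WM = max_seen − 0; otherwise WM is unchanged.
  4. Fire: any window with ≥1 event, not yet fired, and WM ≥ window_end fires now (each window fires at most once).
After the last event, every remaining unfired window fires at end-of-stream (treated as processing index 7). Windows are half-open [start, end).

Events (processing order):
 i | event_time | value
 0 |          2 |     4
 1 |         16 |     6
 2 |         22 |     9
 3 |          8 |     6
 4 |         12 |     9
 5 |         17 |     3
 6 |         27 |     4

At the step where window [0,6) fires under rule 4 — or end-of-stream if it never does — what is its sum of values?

4

i=0 t=2 v=4: → [0,6); WM=−∞
i=1 t=16 v=6: → [12,18); WM=16; [0,6) fires=4
i=2 t=22 v=9: → [18,24); WM=16
i=3 t=8 v=6: DROP (t<16-1); WM=22; [12,18) fires=6
i=4 t=12 v=9: DROP (t<22-1); WM=22
i=5 t=17 v=3: DROP (t<22-1); WM=22
i=6 t=27 v=4: → [24,30); WM=22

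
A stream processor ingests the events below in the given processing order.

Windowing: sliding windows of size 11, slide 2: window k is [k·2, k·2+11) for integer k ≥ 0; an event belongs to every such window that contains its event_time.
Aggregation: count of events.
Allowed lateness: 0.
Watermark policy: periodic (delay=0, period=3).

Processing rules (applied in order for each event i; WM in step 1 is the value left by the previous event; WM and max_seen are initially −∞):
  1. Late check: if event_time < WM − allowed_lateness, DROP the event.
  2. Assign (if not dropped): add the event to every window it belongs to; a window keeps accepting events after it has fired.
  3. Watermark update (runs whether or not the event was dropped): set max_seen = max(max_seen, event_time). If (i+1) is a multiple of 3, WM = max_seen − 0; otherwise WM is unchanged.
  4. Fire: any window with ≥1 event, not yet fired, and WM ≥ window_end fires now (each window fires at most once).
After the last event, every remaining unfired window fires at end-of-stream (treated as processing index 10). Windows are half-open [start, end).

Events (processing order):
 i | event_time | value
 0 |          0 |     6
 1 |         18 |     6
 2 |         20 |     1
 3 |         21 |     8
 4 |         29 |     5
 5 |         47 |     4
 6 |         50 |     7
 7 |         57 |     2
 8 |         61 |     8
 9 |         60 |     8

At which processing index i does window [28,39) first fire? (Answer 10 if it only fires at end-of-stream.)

i=0 t=0 v=6: → [0,11); WM=−∞
i=1 t=18 v=6: → [18,29),[16,27),[14,25),[12,23),[10,21),[8,19); WM=−∞
i=2 t=20 v=1: → [20,31),[18,29),[16,27),[14,25),[12,23),[10,21); WM=20; [0,11) fires=1 [8,19) fires=1
i=3 t=21 v=8: → [20,31),[18,29),[16,27),[14,25),[12,23); WM=20
i=4 t=29 v=5: → [28,39),[26,37),[24,35),[22,33),[20,31); WM=20
i=5 t=47 v=4: → [46,57),[44,55),[42,53),[40,51),[38,49); WM=47; [10,21) fires=2 [12,23) fires=3 [14,25) fires=3 [16,27) fires=3 [18,29) fires=3 [20,31) fires=3 [22,33) fires=1 [24,35) fires=1 [26,37) fires=1 [28,39) fires=1
i=6 t=50 v=7: → [50,61),[48,59),[46,57),[44,55),[42,53),[40,51); WM=47
i=7 t=57 v=2: → [56,67),[54,65),[52,63),[50,61),[48,59); WM=47
i=8 t=61 v=8: → [60,71),[58,69),[56,67),[54,65),[52,63); WM=61; [38,49) fires=1 [40,51) fires=2 [42,53) fires=2 [44,55) fires=2 [46,57) fires=2 [48,59) fires=2 [50,61) fires=2
i=9 t=60 v=8: DROP (t<61-0); WM=61

5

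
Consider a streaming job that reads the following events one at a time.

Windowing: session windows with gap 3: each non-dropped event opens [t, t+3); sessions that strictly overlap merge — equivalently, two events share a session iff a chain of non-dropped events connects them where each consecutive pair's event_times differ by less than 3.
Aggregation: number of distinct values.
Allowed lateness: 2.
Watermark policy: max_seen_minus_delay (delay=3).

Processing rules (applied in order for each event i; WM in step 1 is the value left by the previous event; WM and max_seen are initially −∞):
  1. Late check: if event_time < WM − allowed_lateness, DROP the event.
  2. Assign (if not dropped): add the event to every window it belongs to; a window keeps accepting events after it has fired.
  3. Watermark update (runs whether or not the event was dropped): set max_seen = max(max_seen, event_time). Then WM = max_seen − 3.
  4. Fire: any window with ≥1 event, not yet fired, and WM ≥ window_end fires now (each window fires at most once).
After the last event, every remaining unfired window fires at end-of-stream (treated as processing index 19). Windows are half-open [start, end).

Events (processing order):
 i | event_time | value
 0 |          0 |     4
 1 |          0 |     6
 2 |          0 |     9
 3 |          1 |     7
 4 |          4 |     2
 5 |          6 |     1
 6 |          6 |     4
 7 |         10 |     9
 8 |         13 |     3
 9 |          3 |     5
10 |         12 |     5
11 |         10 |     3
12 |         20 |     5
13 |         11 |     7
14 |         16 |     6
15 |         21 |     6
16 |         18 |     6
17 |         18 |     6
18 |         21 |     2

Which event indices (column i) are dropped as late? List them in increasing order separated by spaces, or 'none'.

i=0 t=0 v=4: → [0,3); WM=-3
i=1 t=0 v=6: → [0,3); WM=-3
i=2 t=0 v=9: → [0,3); WM=-3
i=3 t=1 v=7: → [0,4); WM=-2
i=4 t=4 v=2: → [4,7); WM=1
i=5 t=6 v=1: → [4,9); WM=3
i=6 t=6 v=4: → [4,9); WM=3
i=7 t=10 v=9: → [10,13); WM=7
i=8 t=13 v=3: → [13,16); WM=10
i=9 t=3 v=5: DROP (t<10-2); WM=10
i=10 t=12 v=5: → [10,16); WM=10
i=11 t=10 v=3: → [10,16); WM=10
i=12 t=20 v=5: → [20,23); WM=17
i=13 t=11 v=7: DROP (t<17-2); WM=17
i=14 t=16 v=6: → [16,19); WM=17
i=15 t=21 v=6: → [20,24); WM=18
i=16 t=18 v=6: → [16,24); WM=18
i=17 t=18 v=6: → [16,24); WM=18
i=18 t=21 v=2: → [16,24); WM=18

9 13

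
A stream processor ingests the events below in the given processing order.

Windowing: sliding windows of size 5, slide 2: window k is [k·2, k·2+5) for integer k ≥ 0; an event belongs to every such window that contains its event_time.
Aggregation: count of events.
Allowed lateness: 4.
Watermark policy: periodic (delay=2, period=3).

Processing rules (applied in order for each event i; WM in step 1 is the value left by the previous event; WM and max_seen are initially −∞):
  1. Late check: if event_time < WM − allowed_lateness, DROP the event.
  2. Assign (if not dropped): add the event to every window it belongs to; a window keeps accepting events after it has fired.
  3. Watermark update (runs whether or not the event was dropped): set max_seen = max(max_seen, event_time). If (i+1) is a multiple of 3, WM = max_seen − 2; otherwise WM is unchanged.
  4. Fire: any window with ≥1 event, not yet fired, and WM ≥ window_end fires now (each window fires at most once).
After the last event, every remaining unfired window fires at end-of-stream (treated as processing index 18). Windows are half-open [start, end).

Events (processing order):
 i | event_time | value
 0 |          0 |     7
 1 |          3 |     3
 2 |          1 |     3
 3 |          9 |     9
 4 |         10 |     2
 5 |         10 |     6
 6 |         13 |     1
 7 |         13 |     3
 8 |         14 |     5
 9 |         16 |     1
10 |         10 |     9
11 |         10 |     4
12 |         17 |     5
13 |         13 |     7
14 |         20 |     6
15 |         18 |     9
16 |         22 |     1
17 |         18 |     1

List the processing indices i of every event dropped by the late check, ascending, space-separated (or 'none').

i=0 t=0 v=7: → [0,5); WM=−∞
i=1 t=3 v=3: → [2,7),[0,5); WM=−∞
i=2 t=1 v=3: → [0,5); WM=1
i=3 t=9 v=9: → [8,13),[6,11); WM=1
i=4 t=10 v=2: → [10,15),[8,13),[6,11); WM=1
i=5 t=10 v=6: → [10,15),[8,13),[6,11); WM=8; [0,5) fires=3 [2,7) fires=1
i=6 t=13 v=1: → [12,17),[10,15); WM=8
i=7 t=13 v=3: → [12,17),[10,15); WM=8
i=8 t=14 v=5: → [14,19),[12,17),[10,15); WM=12; [6,11) fires=3
i=9 t=16 v=1: → [16,21),[14,19),[12,17); WM=12
i=10 t=10 v=9: → [10,15),[8,13),[6,11); WM=12
i=11 t=10 v=4: → [10,15),[8,13),[6,11); WM=14; [8,13) fires=5
i=12 t=17 v=5: → [16,21),[14,19); WM=14
i=13 t=13 v=7: → [12,17),[10,15); WM=14
i=14 t=20 v=6: → [20,25),[18,23),[16,21); WM=18; [10,15) fires=8 [12,17) fires=5
i=15 t=18 v=9: → [18,23),[16,21),[14,19); WM=18
i=16 t=22 v=1: → [22,27),[20,25),[18,23); WM=18
i=17 t=18 v=1: → [18,23),[16,21),[14,19); WM=20; [14,19) fires=5

none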